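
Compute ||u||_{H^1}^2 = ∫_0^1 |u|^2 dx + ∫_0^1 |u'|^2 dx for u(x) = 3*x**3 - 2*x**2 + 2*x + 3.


||u||_{H^1}^2 = 6059/210

The H^1 norm (squared) on an interval (0, L) is
  ||u||_{H^1}^2 = ∫_0^L u(x)^2 dx + ∫_0^L u'(x)^2 dx.
Compute u'(x) = 9*x**2 - 4*x + 2.
Then u(x)^2 = 9*x**6 - 12*x**5 + 16*x**4 + 10*x**3 - 8*x**2 + 12*x + 9 and u'(x)^2 = 81*x**4 - 72*x**3 + 52*x**2 - 16*x + 4.
Integrate each monomial from 0 to 1 using ∫_0^1 c·x^n dx = c·1^(n+1)/(n+1):
  ∫_0^1 u(x)^2 dx = ∫_0^1 (9*x^6 - 12*x^5 + 16*x^4 + 10*x^3 - 8*x^2 + 12*x + 9) dx. Term by term:
    ∫_0^1 9*x^6 dx = 9/7;  ∫_0^1 -12*x^5 dx = -2;  ∫_0^1 16*x^4 dx = 16/5;
    ∫_0^1 10*x^3 dx = 5/2;  ∫_0^1 -8*x^2 dx = -8/3;  ∫_0^1 12*x dx = 6;
    ∫_0^1 9 dx = 9.
  Sum: 9/7 − 2 + 16/5 + 5/2 − 8/3 + 6 + 9 = 3637/210.
  ∫_0^1 u'(x)^2 dx = ∫_0^1 (81*x^4 - 72*x^3 + 52*x^2 - 16*x + 4) dx. Term by term:
    ∫_0^1 81*x^4 dx = 81/5;  ∫_0^1 -72*x^3 dx = -18;  ∫_0^1 52*x^2 dx = 52/3;
    ∫_0^1 -16*x dx = -8;  ∫_0^1 4 dx = 4.
  Sum: 81/5 − 18 + 52/3 − 8 + 4 = 173/15.
Adding: ||u||_{H^1}^2 = 3637/210 + 173/15 = 6059/210.


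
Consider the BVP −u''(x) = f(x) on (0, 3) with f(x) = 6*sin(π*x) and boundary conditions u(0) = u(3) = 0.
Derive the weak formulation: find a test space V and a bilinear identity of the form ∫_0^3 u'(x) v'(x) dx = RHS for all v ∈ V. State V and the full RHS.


V = H^1_0(0, 3) (so v(0) = v(3) = 0); weak form: ∫_0^3 u'v' dx = ∫_0^3 (6*sin(π*x)) v dx for all v ∈ V.

Multiply both sides by a test function v and integrate from 0 to 3:
  ∫_0^3 −u''(x) v(x) dx = ∫_0^3 f(x) v(x) dx.
Integrate the LHS by parts once:
  ∫_0^3 −u'' v dx = −[u'(x) v(x)]_0^3 + ∫_0^3 u'(x) v'(x) dx.
Thus ∫_0^3 u'(x) v'(x) dx = ∫_0^3 f(x) v(x) dx + [u'(x) v(x)]_0^3.
Choose V so that boundary terms are either known or forced to vanish.
u is Dirichlet: u(0) = u(3) = 0. Let V = H^1_0(0, 3); then v(0) = v(3) = 0, and [u' v]_0^3 = 0.
Weak formulation: find u (satisfying any essential BC) such that ∫_0^3 u'(x) v'(x) dx = ∫_0^3 f v dx for all v ∈ V.
Substituting f(x) = 6*sin(π*x), the right-hand side is ∫_0^3 (6*sin(π*x)) v dx.


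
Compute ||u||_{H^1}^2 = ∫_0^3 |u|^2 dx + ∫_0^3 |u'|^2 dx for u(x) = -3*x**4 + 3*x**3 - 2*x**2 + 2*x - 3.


||u||_{H^1}^2 = 4918839/140

The H^1 norm (squared) on an interval (0, L) is
  ||u||_{H^1}^2 = ∫_0^L u(x)^2 dx + ∫_0^L u'(x)^2 dx.
Compute u'(x) = -12*x**3 + 9*x**2 - 4*x + 2.
Then u(x)^2 = 9*x**8 - 18*x**7 + 21*x**6 - 24*x**5 + 34*x**4 - 26*x**3 + 16*x**2 - 12*x + 9 and u'(x)^2 = 144*x**6 - 216*x**5 + 177*x**4 - 120*x**3 + 52*x**2 - 16*x + 4.
Integrate each monomial from 0 to 3 using ∫_0^3 c·x^n dx = c·3^(n+1)/(n+1):
  ∫_0^3 u(x)^2 dx = ∫_0^3 (9*x^8 - 18*x^7 + 21*x^6 - 24*x^5 + 34*x^4 - 26*x^3 + 16*x^2 - 12*x + 9) dx. Term by term:
    ∫_0^3 9*x^8 dx = 19683;  ∫_0^3 -18*x^7 dx = -59049/4;  ∫_0^3 21*x^6 dx = 6561;
    ∫_0^3 -24*x^5 dx = -2916;  ∫_0^3 34*x^4 dx = 8262/5;  ∫_0^3 -26*x^3 dx = -1053/2;
    ∫_0^3 16*x^2 dx = 144;  ∫_0^3 -12*x dx = -54;  ∫_0^3 9 dx = 27.
  Sum: 19683 − 59049/4 + 6561 − 2916 + 8262/5 − 1053/2 + 144 − 54 + 27 = 196173/20.
  ∫_0^3 u'(x)^2 dx = ∫_0^3 (144*x^6 - 216*x^5 + 177*x^4 - 120*x^3 + 52*x^2 - 16*x + 4) dx. Term by term:
    ∫_0^3 144*x^6 dx = 314928/7;  ∫_0^3 -216*x^5 dx = -26244;  ∫_0^3 177*x^4 dx = 43011/5;
    ∫_0^3 -120*x^3 dx = -2430;  ∫_0^3 52*x^2 dx = 468;  ∫_0^3 -16*x dx = -72;
    ∫_0^3 4 dx = 12.
  Sum: 314928/7 − 26244 + 43011/5 − 2430 + 468 − 72 + 12 = 886407/35.
Adding: ||u||_{H^1}^2 = 196173/20 + 886407/35 = 4918839/140.


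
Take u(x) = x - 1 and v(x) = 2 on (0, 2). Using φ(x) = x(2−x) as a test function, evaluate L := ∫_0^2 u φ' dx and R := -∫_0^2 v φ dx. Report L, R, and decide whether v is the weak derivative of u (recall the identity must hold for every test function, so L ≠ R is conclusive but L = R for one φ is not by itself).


LHS = -4/3, RHS = -8/3. No, v is not the weak derivative of u.

u(x) = x - 1, classical derivative u'(x) = 1.
φ(x) = x(2−x), so φ'(x) = 2 - 2*x.
Note φ(0) = φ(2) = 0, so the boundary term u·φ vanishes.
LHS = ∫_0^2 u(x) φ'(x) dx = ∫_0^2 (-2*x^2 + 4*x - 2) dx. Term by term:
  ∫_0^2 -2*x^2 dx = -16/3;  ∫_0^2 4*x dx = 8;  ∫_0^2 -2 dx = -4.
Sum: -16/3 + 8 − 4 = -4/3.
So LHS = -4/3.
∫_0^2 v(x) φ(x) dx = ∫_0^2 (-2*x^2 + 4*x) dx. Term by term:
  ∫_0^2 -2*x^2 dx = -16/3;  ∫_0^2 4*x dx = 8.
Sum: -16/3 + 8 = 8/3.
So RHS = -∫_0^2 v(x) φ(x) dx = -8/3.
LHS − RHS = 4/3 ≠ 0, so the identity fails.
(For a valid weak derivative the identity must hold for EVERY test function, in particular this one. The failure shows v is NOT the weak derivative of u.)
Correct weak derivative would be u'(x) = 1.


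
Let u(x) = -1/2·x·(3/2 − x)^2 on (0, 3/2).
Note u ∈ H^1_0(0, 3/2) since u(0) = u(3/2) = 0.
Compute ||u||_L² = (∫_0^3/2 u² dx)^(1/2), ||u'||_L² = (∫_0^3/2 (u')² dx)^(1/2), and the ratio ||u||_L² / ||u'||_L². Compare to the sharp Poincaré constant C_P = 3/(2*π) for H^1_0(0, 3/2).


||u||_L² / ||u'||_L² = 3*sqrt(14)/28 < C_P = 3/(2*π).

u(x) = -1/2·x·(3/2 − x)^2, so u'(x) = -3*x^2/2 + 3*x - 9/8.
u(x) = -1/2·x·(3/2 − x)^2 vanishes at x = 0 and x = 3/2, so u ∈ H^1_0(0, 3/2). Differentiate via the product rule and integrate the resulting polynomials term by term.
  ∫_0^3/2 u² dx = ∫_0^3/2 (x^6/4 - 3*x^5/2 + 27*x^4/8 - 27*x^3/8 + 81*x^2/64) dx. Term by term:
    ∫_0^3/2 x^6/4 dx = 2187/3584;  ∫_0^3/2 -3*x^5/2 dx = -729/256;  ∫_0^3/2 27*x^4/8 dx = 6561/1280;
    ∫_0^3/2 -27*x^3/8 dx = -2187/512;  ∫_0^3/2 81*x^2/64 dx = 729/512.
  Sum: 2187/3584 − 729/256 + 6561/1280 − 2187/512 + 729/512 = 729/17920.
  ∫_0^3/2 (u')² dx = ∫_0^3/2 (9*x^4/4 - 9*x^3 + 99*x^2/8 - 27*x/4 + 81/64) dx. Term by term:
    ∫_0^3/2 9*x^4/4 dx = 2187/640;  ∫_0^3/2 -9*x^3 dx = -729/64;  ∫_0^3/2 99*x^2/8 dx = 891/64;
    ∫_0^3/2 -27*x/4 dx = -243/32;  ∫_0^3/2 81/64 dx = 243/128.
  Sum: 2187/640 − 729/64 + 891/64 − 243/32 + 243/128 = 81/320.
∫_0^3/2 u² dx = 729/17920, so ||u||_L² = 27*sqrt(70)/1120.
∫_0^3/2 (u')² dx = 81/320, so ||u'||_L² = 9*sqrt(5)/40.
Ratio ||u||_L² / ||u'||_L² = 3*sqrt(14)/28.
Sharp Poincaré constant on H^1_0(0, 3/2) is C_P = L/π = 3/(2*π), achieved by sin(2*π/3·x).
A polynomial bump cannot attain the sharp Poincaré constant (only the first sine eigenfunction does), so the ratio is strictly less than C_P, consistent with ||u||_L² ≤ C_P ||u'||_L².


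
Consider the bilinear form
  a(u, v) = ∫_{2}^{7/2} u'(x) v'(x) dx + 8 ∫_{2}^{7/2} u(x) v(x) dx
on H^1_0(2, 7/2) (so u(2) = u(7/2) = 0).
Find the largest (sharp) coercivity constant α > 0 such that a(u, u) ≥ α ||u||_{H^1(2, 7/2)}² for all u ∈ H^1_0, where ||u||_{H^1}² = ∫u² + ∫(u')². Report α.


α = 1

Coercivity of a(·,·) on H^1_0(2, 7/2) means a(u, u) ≥ α ||u||_{H^1}² for every u ∈ H^1_0.
The interval has length L = 3/2, and Poincaré/coercivity depend only on L. Here a(u, u) = ∫(u')² + (8)·∫u².
Here c = 8 ≥ 1, so a(u,u) = ∫(u')² + c∫u² ≥ ∫(u')² + ∫u² = ||u||_{H^1}², i.e. α = 1 works. No larger α is possible: a(u,u) ≥ α||u||_{H^1}² means (1−α)∫(u')² ≥ (α−c)∫u², and for the modes u_n = sin(nπ(x−x₀)/L) (x₀ the left endpoint) one has ∫u_n²/∫(u_n')² = (L/(nπ))² → 0, so a(u_n,u_n)/||u_n||_{H^1}² → 1. Hence the optimal constant is α = 1.
Therefore α = 1.


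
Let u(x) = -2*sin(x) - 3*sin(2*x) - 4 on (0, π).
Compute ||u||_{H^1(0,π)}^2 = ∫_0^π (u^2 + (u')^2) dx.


||u||_{H^1(0,π)}^2 = 32 + 85*π/2

u'(x) = -2*cos(x) - 6*cos(2*x).
Expand u² and (u')² and integrate term by term on (0, π), using: for integers n ≥ 1, ∫_0^π sin²(nx) dx = ∫_0^π cos²(nx) dx = π/2; for n ≠ n', ∫_0^π sin(nx)sin(n'x) dx = ∫_0^π cos(nx)cos(n'x) dx = 0; and by product-to-sum, ∫_0^π sin(nx)cos(n'x) dx = ½∫_0^π [sin((n+n')x) + sin((n−n')x)] dx, which is 0 when n+n' is even and 2n/(n²−n'²) when n+n' is odd (it need not vanish on (0, π)). For the constant mode: ∫_0^π 1 dx = π, ∫_0^π cos(nx) dx = 0, ∫_0^π sin(nx) dx = (1−(−1)^n)/n.
  u² squared terms: (-4)²·∫1 dx = 16·π = 16*π;  (-3)²·∫sin(2x)² dx = 9·π/2 = 9*π/2;  (-2)²·∫sin(x)² dx = 4·π/2 = 2*π.
  u² cross terms: 2·(-4)·(-3)·∫1·sin(2x) dx = 24·(0) = 0;  2·(-4)·(-2)·∫1·sin(x) dx = 16·(2) = 32;  2·(-3)·(-2)·∫sin(2x)·sin(x) dx = 12·(0) = 0.
  So ∫_0^π u² dx = 16*π + 9*π/2 + 2*π + 0 + 32 + 0 = 32 + 45*π/2.
  (u')² squared terms: (-6)²·∫cos(2x)² dx = 36·π/2 = 18*π;  (-2)²·∫cos(x)² dx = 4·π/2 = 2*π.
  (u')² cross terms: 2·(-6)·(-2)·∫cos(2x)·cos(x) dx = 24·(0) = 0.
  So ∫_0^π (u')² dx = 18*π + 2*π + 0 = 20*π.
||u||_{H^1}^2 = (32 + 45*π/2) + (20*π) = 32 + 85*π/2.


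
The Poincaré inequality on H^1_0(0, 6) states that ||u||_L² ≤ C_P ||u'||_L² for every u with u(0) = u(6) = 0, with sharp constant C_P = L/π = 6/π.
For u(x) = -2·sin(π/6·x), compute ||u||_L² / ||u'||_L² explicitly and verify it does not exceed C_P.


||u||_L² / ||u'||_L² = 6/π = C_P.

u(x) = -2·sin(π/6·x), so u'(x) = -π*cos(π*x/6)/3.
Writing u(x) = A·sin(kπx/L) with A = -2 and k = 1, use ∫_0^L sin²(kπx/L) dx = L/2 and ∫_0^L cos²(kπx/L) dx = L/2.
u² = 4·sin²(π/6·x) and (u')² = π^2/9·cos²(π/6·x), and each of sin², cos² integrates to L/2 = 3 over (0, 6).
∫_0^6 u² dx = 12, so ||u||_L² = 2*sqrt(3).
∫_0^6 (u')² dx = π^2/3, so ||u'||_L² = sqrt(3)*π/3.
Ratio ||u||_L² / ||u'||_L² = 6/π.
Sharp Poincaré constant on H^1_0(0, 6) is C_P = L/π = 6/π, achieved by sin(π/6·x).
This is the k = 1 eigenfunction (up to amplitude), so the ratio equals the sharp Poincaré constant exactly.


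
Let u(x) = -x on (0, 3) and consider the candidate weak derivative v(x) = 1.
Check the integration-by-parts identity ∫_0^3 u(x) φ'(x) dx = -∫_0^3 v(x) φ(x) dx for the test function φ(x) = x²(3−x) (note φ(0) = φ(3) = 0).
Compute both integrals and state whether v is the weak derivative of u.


LHS = 27/4, RHS = -27/4. No, v is not the weak derivative of u.

u(x) = -x, classical derivative u'(x) = -1.
φ(x) = x²(3−x), so φ'(x) = 3*x*(2 - x).
Note φ(0) = φ(3) = 0, so the boundary term u·φ vanishes.
LHS = ∫_0^3 u(x) φ'(x) dx = ∫_0^3 (3*x^3 - 6*x^2) dx. Term by term:
  ∫_0^3 3*x^3 dx = 243/4;  ∫_0^3 -6*x^2 dx = -54.
Sum: 243/4 − 54 = 27/4.
So LHS = 27/4.
∫_0^3 v(x) φ(x) dx = ∫_0^3 (-x^3 + 3*x^2) dx. Term by term:
  ∫_0^3 -x^3 dx = -81/4;  ∫_0^3 3*x^2 dx = 27.
Sum: -81/4 + 27 = 27/4.
So RHS = -∫_0^3 v(x) φ(x) dx = -27/4.
LHS − RHS = 27/2 ≠ 0, so the identity fails.
(For a valid weak derivative the identity must hold for EVERY test function, in particular this one. The failure shows v is NOT the weak derivative of u.)
Correct weak derivative would be u'(x) = -1.


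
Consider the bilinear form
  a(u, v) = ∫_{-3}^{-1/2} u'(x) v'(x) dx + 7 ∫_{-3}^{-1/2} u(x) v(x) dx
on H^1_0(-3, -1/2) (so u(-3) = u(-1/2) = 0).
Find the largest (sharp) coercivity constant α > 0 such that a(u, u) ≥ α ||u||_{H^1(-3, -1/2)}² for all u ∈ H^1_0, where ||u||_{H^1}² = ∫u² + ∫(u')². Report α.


α = 1

Coercivity of a(·,·) on H^1_0(-3, -1/2) means a(u, u) ≥ α ||u||_{H^1}² for every u ∈ H^1_0.
The interval has length L = 5/2, and Poincaré/coercivity depend only on L. Here a(u, u) = ∫(u')² + (7)·∫u².
Here c = 7 ≥ 1, so a(u,u) = ∫(u')² + c∫u² ≥ ∫(u')² + ∫u² = ||u||_{H^1}², i.e. α = 1 works. No larger α is possible: a(u,u) ≥ α||u||_{H^1}² means (1−α)∫(u')² ≥ (α−c)∫u², and for the modes u_n = sin(nπ(x−x₀)/L) (x₀ the left endpoint) one has ∫u_n²/∫(u_n')² = (L/(nπ))² → 0, so a(u_n,u_n)/||u_n||_{H^1}² → 1. Hence the optimal constant is α = 1.
Therefore α = 1.


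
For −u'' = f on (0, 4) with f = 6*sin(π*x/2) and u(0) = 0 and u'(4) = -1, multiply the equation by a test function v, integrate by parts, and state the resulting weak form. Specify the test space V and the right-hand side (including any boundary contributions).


V = {v ∈ H^1(0, 4) : v(0) = 0} (test functions vanish at x = 0 where u is specified); weak form: ∫_0^4 u'v' dx = ∫_0^4 (6*sin(π*x/2)) v dx − v(4) for all v ∈ V.

Multiply both sides by a test function v and integrate from 0 to 4:
  ∫_0^4 −u''(x) v(x) dx = ∫_0^4 f(x) v(x) dx.
Integrate the LHS by parts once:
  ∫_0^4 −u'' v dx = −[u'(x) v(x)]_0^4 + ∫_0^4 u'(x) v'(x) dx.
Thus ∫_0^4 u'(x) v'(x) dx = ∫_0^4 f(x) v(x) dx + [u'(x) v(x)]_0^4.
Choose V so that boundary terms are either known or forced to vanish.
Mixed BC: u(0) = 0 (Dirichlet) and u'(4) = -1 (Neumann). Define V = {v ∈ H^1(0, 4) : v(0) = 0}. Then [u' v]_0^4 = u'(4)·v(4) − u'(0)·0 = − v(4).
Weak formulation: find u (satisfying any essential BC) such that ∫_0^4 u'(x) v'(x) dx = ∫_0^4 f v dx − v(4) for all v ∈ V (Dirichlet at 0 absorbed into V; Neumann datum at x = 4 contributes the boundary term).
Substituting f(x) = 6*sin(π*x/2), the right-hand side is ∫_0^4 (6*sin(π*x/2)) v dx − v(4).


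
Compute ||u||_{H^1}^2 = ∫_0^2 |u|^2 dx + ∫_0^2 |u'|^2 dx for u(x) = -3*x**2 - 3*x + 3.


||u||_{H^1}^2 = 1368/5

The H^1 norm (squared) on an interval (0, L) is
  ||u||_{H^1}^2 = ∫_0^L u(x)^2 dx + ∫_0^L u'(x)^2 dx.
Compute u'(x) = -6*x - 3.
Then u(x)^2 = 9*x**4 + 18*x**3 - 9*x**2 - 18*x + 9 and u'(x)^2 = 36*x**2 + 36*x + 9.
Integrate each monomial from 0 to 2 using ∫_0^2 c·x^n dx = c·2^(n+1)/(n+1):
  ∫_0^2 u(x)^2 dx = ∫_0^2 (9*x^4 + 18*x^3 - 9*x^2 - 18*x + 9) dx. Term by term:
    ∫_0^2 9*x^4 dx = 288/5;  ∫_0^2 18*x^3 dx = 72;  ∫_0^2 -9*x^2 dx = -24;
    ∫_0^2 -18*x dx = -36;  ∫_0^2 9 dx = 18.
  Sum: 288/5 + 72 − 24 − 36 + 18 = 438/5.
  ∫_0^2 u'(x)^2 dx = ∫_0^2 (36*x^2 + 36*x + 9) dx. Term by term:
    ∫_0^2 36*x^2 dx = 96;  ∫_0^2 36*x dx = 72;  ∫_0^2 9 dx = 18.
  Sum: 96 + 72 + 18 = 186.
Adding: ||u||_{H^1}^2 = 438/5 + 186 = 1368/5.


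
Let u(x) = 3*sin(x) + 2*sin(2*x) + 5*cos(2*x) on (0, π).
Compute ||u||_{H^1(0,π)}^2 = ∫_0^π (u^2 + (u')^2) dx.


||u||_{H^1(0,π)}^2 = -100 + 163*π/2

u'(x) = -10*sin(2*x) + 3*cos(x) + 4*cos(2*x).
Expand u² and (u')² and integrate term by term on (0, π), using: for integers n ≥ 1, ∫_0^π sin²(nx) dx = ∫_0^π cos²(nx) dx = π/2; for n ≠ n', ∫_0^π sin(nx)sin(n'x) dx = ∫_0^π cos(nx)cos(n'x) dx = 0; and by product-to-sum, ∫_0^π sin(nx)cos(n'x) dx = ½∫_0^π [sin((n+n')x) + sin((n−n')x)] dx, which is 0 when n+n' is even and 2n/(n²−n'²) when n+n' is odd (it need not vanish on (0, π)).
  u² squared terms: (2)²·∫sin(2x)² dx = 4·π/2 = 2*π;  (3)²·∫sin(x)² dx = 9·π/2 = 9*π/2;  (5)²·∫cos(2x)² dx = 25·π/2 = 25*π/2.
  u² cross terms: 2·(2)·(3)·∫sin(2x)·sin(x) dx = 12·(0) = 0;  2·(2)·(5)·∫sin(2x)·cos(2x) dx = 20·(0) = 0;  2·(3)·(5)·∫sin(x)·cos(2x) dx = 30·(-2/3) = -20.
  So ∫_0^π u² dx = 2*π + 9*π/2 + 25*π/2 + 0 + 0 − 20 = -20 + 19*π.
  (u')² squared terms: (-10)²·∫sin(2x)² dx = 100·π/2 = 50*π;  (3)²·∫cos(x)² dx = 9·π/2 = 9*π/2;  (4)²·∫cos(2x)² dx = 16·π/2 = 8*π.
  (u')² cross terms: 2·(-10)·(3)·∫sin(2x)·cos(x) dx = -60·(4/3) = -80;  2·(-10)·(4)·∫sin(2x)·cos(2x) dx = -80·(0) = 0;  2·(3)·(4)·∫cos(x)·cos(2x) dx = 24·(0) = 0.
  So ∫_0^π (u')² dx = 50*π + 9*π/2 + 8*π − 80 + 0 + 0 = -80 + 125*π/2.
||u||_{H^1}^2 = (-20 + 19*π) + (-80 + 125*π/2) = -100 + 163*π/2.


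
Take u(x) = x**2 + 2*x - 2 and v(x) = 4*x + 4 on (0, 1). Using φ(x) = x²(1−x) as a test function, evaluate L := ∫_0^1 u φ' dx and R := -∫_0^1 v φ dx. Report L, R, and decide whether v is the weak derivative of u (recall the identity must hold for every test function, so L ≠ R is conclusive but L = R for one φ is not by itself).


LHS = -4/15, RHS = -8/15. No, v is not the weak derivative of u.

u(x) = x**2 + 2*x - 2, classical derivative u'(x) = 2*x + 2.
φ(x) = x²(1−x), so φ'(x) = x*(2 - 3*x).
Note φ(0) = φ(1) = 0, so the boundary term u·φ vanishes.
LHS = ∫_0^1 u(x) φ'(x) dx = ∫_0^1 (-3*x^4 - 4*x^3 + 10*x^2 - 4*x) dx. Term by term:
  ∫_0^1 -3*x^4 dx = -3/5;  ∫_0^1 -4*x^3 dx = -1;  ∫_0^1 10*x^2 dx = 10/3;
  ∫_0^1 -4*x dx = -2.
Sum: -3/5 − 1 + 10/3 − 2 = -4/15.
So LHS = -4/15.
∫_0^1 v(x) φ(x) dx = ∫_0^1 (-4*x^4 + 4*x^2) dx. Term by term:
  ∫_0^1 -4*x^4 dx = -4/5;  ∫_0^1 4*x^2 dx = 4/3.
Sum: -4/5 + 4/3 = 8/15.
So RHS = -∫_0^1 v(x) φ(x) dx = -8/15.
LHS − RHS = 4/15 ≠ 0, so the identity fails.
(For a valid weak derivative the identity must hold for EVERY test function, in particular this one. The failure shows v is NOT the weak derivative of u.)
Correct weak derivative would be u'(x) = 2*x + 2.


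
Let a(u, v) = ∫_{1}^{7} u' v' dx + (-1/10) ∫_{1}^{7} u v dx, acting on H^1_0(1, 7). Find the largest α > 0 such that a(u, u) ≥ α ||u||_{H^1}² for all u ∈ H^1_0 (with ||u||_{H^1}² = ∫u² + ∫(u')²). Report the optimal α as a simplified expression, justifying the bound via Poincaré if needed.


α = (-18/5 + π^2)/(π^2 + 36)

Coercivity of a(·,·) on H^1_0(1, 7) means a(u, u) ≥ α ||u||_{H^1}² for every u ∈ H^1_0.
The interval has length L = 6, and Poincaré/coercivity depend only on L. Here a(u, u) = ∫(u')² + (-1/10)·∫u².
Here c = -1/10 < 0 with |c| < (π/L)² = π^2/36, so coercivity still holds. The condition a(u,u) ≥ α||u||_{H^1}² reads (1−α)∫(u')² ≥ (α−c)∫u². Any admissible α is ≤ 1 (rapidly oscillating u have ∫u²/∫(u')² → 0), and α = 1 would force 0 ≥ (1−c)∫u², impossible since c < 1; so 1−α > 0. By the sharp Poincaré inequality on H^1_0 of an interval of length L, ∫(u')² ≥ (π/L)²∫u² with equality for the first sine mode sin(π(x−x₀)/L) (x₀ the left endpoint), so the inequality holds for all u iff (1−α)(π/L)² ≥ α − c, i.e. α ≤ ((π/L)² + c)/((π/L)² + 1) = (1 + c(L/π)²)/(1 + (L/π)²). (Direct route, valid since c ≤ 0: Poincaré gives c∫u² ≥ c(L/π)²∫(u')², so a(u,u) ≥ (1 + c(L/π)²)∫(u')², while ||u||_{H^1}² ≤ (1 + (L/π)²)∫(u')²; dividing yields the same α.) With (π/L)² = π^2/36 and c = -1/10, the largest admissible constant is α = ((π/L)² + c)/((π/L)² + 1).
Simplifying, α = (-18/5 + π^2)/(π^2 + 36).


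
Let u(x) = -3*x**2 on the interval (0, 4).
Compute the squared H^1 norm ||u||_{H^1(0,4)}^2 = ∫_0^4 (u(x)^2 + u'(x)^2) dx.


||u||_{H^1}^2 = 13056/5

The H^1 norm (squared) on an interval (0, L) is
  ||u||_{H^1}^2 = ∫_0^L u(x)^2 dx + ∫_0^L u'(x)^2 dx.
Compute u'(x) = -6*x.
Then u(x)^2 = 9*x**4 and u'(x)^2 = 36*x**2.
Integrate each monomial from 0 to 4 using ∫_0^4 c·x^n dx = c·4^(n+1)/(n+1):
  ∫_0^4 u(x)^2 dx = ∫_0^4 (9*x^4) dx. Term by term:
    ∫_0^4 9*x^4 dx = 9216/5.
  ∫_0^4 u'(x)^2 dx = ∫_0^4 (36*x^2) dx. Term by term:
    ∫_0^4 36*x^2 dx = 768.
Adding: ||u||_{H^1}^2 = 9216/5 + 768 = 13056/5.


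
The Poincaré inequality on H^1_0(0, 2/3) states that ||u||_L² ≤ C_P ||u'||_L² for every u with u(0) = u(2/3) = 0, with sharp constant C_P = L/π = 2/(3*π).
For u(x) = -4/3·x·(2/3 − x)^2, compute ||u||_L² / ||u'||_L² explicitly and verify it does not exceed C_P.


||u||_L² / ||u'||_L² = sqrt(14)/21 < C_P = 2/(3*π).

u(x) = -4/3·x·(2/3 − x)^2, so u'(x) = -4*x^2 + 32*x/9 - 16/27.
u(x) = -4/3·x·(2/3 − x)^2 vanishes at x = 0 and x = 2/3, so u ∈ H^1_0(0, 2/3). Differentiate via the product rule and integrate the resulting polynomials term by term.
  ∫_0^2/3 u² dx = ∫_0^2/3 (16*x^6/9 - 128*x^5/27 + 128*x^4/27 - 512*x^3/243 + 256*x^2/729) dx. Term by term:
    ∫_0^2/3 16*x^6/9 dx = 2048/137781;  ∫_0^2/3 -128*x^5/27 dx = -4096/59049;  ∫_0^2/3 128*x^4/27 dx = 4096/32805;
    ∫_0^2/3 -512*x^3/243 dx = -2048/19683;  ∫_0^2/3 256*x^2/729 dx = 2048/59049.
  Sum: 2048/137781 − 4096/59049 + 4096/32805 − 2048/19683 + 2048/59049 = 2048/2066715.
  ∫_0^2/3 (u')² dx = ∫_0^2/3 (16*x^4 - 256*x^3/9 + 1408*x^2/81 - 1024*x/243 + 256/729) dx. Term by term:
    ∫_0^2/3 16*x^4 dx = 512/1215;  ∫_0^2/3 -256*x^3/9 dx = -1024/729;  ∫_0^2/3 1408*x^2/81 dx = 11264/6561;
    ∫_0^2/3 -1024*x/243 dx = -2048/2187;  ∫_0^2/3 256/729 dx = 512/2187.
  Sum: 512/1215 − 1024/729 + 11264/6561 − 2048/2187 + 512/2187 = 1024/32805.
∫_0^2/3 u² dx = 2048/2066715, so ||u||_L² = 32*sqrt(70)/8505.
∫_0^2/3 (u')² dx = 1024/32805, so ||u'||_L² = 32*sqrt(5)/405.
Ratio ||u||_L² / ||u'||_L² = sqrt(14)/21.
Sharp Poincaré constant on H^1_0(0, 2/3) is C_P = L/π = 2/(3*π), achieved by sin(3*π/2·x).
A polynomial bump cannot attain the sharp Poincaré constant (only the first sine eigenfunction does), so the ratio is strictly less than C_P, consistent with ||u||_L² ≤ C_P ||u'||_L².


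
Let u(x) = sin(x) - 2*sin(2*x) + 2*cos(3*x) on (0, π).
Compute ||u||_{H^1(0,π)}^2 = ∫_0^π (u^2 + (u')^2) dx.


||u||_{H^1(0,π)}^2 = 64 + 31*π

u'(x) = -6*sin(3*x) + cos(x) - 4*cos(2*x).
Expand u² and (u')² and integrate term by term on (0, π), using: for integers n ≥ 1, ∫_0^π sin²(nx) dx = ∫_0^π cos²(nx) dx = π/2; for n ≠ n', ∫_0^π sin(nx)sin(n'x) dx = ∫_0^π cos(nx)cos(n'x) dx = 0; and by product-to-sum, ∫_0^π sin(nx)cos(n'x) dx = ½∫_0^π [sin((n+n')x) + sin((n−n')x)] dx, which is 0 when n+n' is even and 2n/(n²−n'²) when n+n' is odd (it need not vanish on (0, π)).
  u² squared terms: (-2)²·∫sin(2x)² dx = 4·π/2 = 2*π;  (2)²·∫cos(3x)² dx = 4·π/2 = 2*π;  (1)²·∫sin(x)² dx = 1·π/2 = π/2.
  u² cross terms: 2·(-2)·(2)·∫sin(2x)·cos(3x) dx = -8·(-4/5) = 32/5;  2·(-2)·(1)·∫sin(2x)·sin(x) dx = -4·(0) = 0;  2·(2)·(1)·∫cos(3x)·sin(x) dx = 4·(0) = 0.
  So ∫_0^π u² dx = 2*π + 2*π + π/2 + 32/5 + 0 + 0 = 32/5 + 9*π/2.
  (u')² squared terms: (-6)²·∫sin(3x)² dx = 36·π/2 = 18*π;  (-4)²·∫cos(2x)² dx = 16·π/2 = 8*π;  (1)²·∫cos(x)² dx = 1·π/2 = π/2.
  (u')² cross terms: 2·(-6)·(-4)·∫sin(3x)·cos(2x) dx = 48·(6/5) = 288/5;  2·(-6)·(1)·∫sin(3x)·cos(x) dx = -12·(0) = 0;  2·(-4)·(1)·∫cos(2x)·cos(x) dx = -8·(0) = 0.
  So ∫_0^π (u')² dx = 18*π + 8*π + π/2 + 288/5 + 0 + 0 = 288/5 + 53*π/2.
||u||_{H^1}^2 = (32/5 + 9*π/2) + (288/5 + 53*π/2) = 64 + 31*π.


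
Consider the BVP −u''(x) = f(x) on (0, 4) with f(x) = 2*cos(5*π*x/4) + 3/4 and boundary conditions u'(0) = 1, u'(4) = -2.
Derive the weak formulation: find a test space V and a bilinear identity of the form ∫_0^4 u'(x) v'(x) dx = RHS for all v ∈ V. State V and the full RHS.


V = H^1(0, 4) (v unrestricted at boundary; u is determined up to an additive constant); weak form: ∫_0^4 u'v' dx = ∫_0^4 (2*cos(5*π*x/4) + 3/4) v dx − 2·v(4) − v(0) for all v ∈ V.

Multiply both sides by a test function v and integrate from 0 to 4:
  ∫_0^4 −u''(x) v(x) dx = ∫_0^4 f(x) v(x) dx.
Integrate the LHS by parts once:
  ∫_0^4 −u'' v dx = −[u'(x) v(x)]_0^4 + ∫_0^4 u'(x) v'(x) dx.
Thus ∫_0^4 u'(x) v'(x) dx = ∫_0^4 f(x) v(x) dx + [u'(x) v(x)]_0^4.
Choose V so that boundary terms are either known or forced to vanish.
u has inhomogeneous Neumann u'(0) = 1, u'(4) = -2. [u' v]_0^4 = (-2)·v(4) − (1)·v(0) = − 2·v(4) − v(0). Take V = H^1(0, 4); boundary term becomes part of RHS.
Weak formulation: find u (satisfying any essential BC) such that ∫_0^4 u'(x) v'(x) dx = ∫_0^4 f v dx − 2·v(4) − v(0) for all v ∈ V (Neumann data are natural BCs: they enter the RHS as boundary terms).
Substituting f(x) = 2*cos(5*π*x/4) + 3/4, the right-hand side is ∫_0^4 (2*cos(5*π*x/4) + 3/4) v dx − 2·v(4) − v(0).
Compatibility check (pure Neumann): taking v ≡ 1 ∈ V gives 0 = ∫_0^4 f dx + (-2) − (1), i.e. ∫_0^4 f dx must equal u'(0) − u'(4) = 3. Indeed ∫_0^4 (2*cos(5*π*x/4) + 3/4) dx = 3, so the data are compatible. The solution is then unique only up to an additive constant (fix it e.g. by requiring ∫_0^4 u dx = 0).


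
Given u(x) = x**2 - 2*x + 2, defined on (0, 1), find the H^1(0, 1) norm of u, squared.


||u||_{H^1}^2 = 16/5

The H^1 norm (squared) on an interval (0, L) is
  ||u||_{H^1}^2 = ∫_0^L u(x)^2 dx + ∫_0^L u'(x)^2 dx.
Compute u'(x) = 2*x - 2.
Then u(x)^2 = x**4 - 4*x**3 + 8*x**2 - 8*x + 4 and u'(x)^2 = 4*x**2 - 8*x + 4.
Integrate each monomial from 0 to 1 using ∫_0^1 c·x^n dx = c·1^(n+1)/(n+1):
  ∫_0^1 u(x)^2 dx = ∫_0^1 (x^4 - 4*x^3 + 8*x^2 - 8*x + 4) dx. Term by term:
    ∫_0^1 x^4 dx = 1/5;  ∫_0^1 -4*x^3 dx = -1;  ∫_0^1 8*x^2 dx = 8/3;
    ∫_0^1 -8*x dx = -4;  ∫_0^1 4 dx = 4.
  Sum: 1/5 − 1 + 8/3 − 4 + 4 = 28/15.
  ∫_0^1 u'(x)^2 dx = ∫_0^1 (4*x^2 - 8*x + 4) dx. Term by term:
    ∫_0^1 4*x^2 dx = 4/3;  ∫_0^1 -8*x dx = -4;  ∫_0^1 4 dx = 4.
  Sum: 4/3 − 4 + 4 = 4/3.
Adding: ||u||_{H^1}^2 = 28/15 + 4/3 = 16/5.


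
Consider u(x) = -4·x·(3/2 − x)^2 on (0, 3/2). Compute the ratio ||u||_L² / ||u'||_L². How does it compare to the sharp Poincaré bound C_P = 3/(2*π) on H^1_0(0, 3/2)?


||u||_L² / ||u'||_L² = 3*sqrt(14)/28 < C_P = 3/(2*π).

u(x) = -4·x·(3/2 − x)^2, so u'(x) = -12*x^2 + 24*x - 9.
u(x) = -4·x·(3/2 − x)^2 vanishes at x = 0 and x = 3/2, so u ∈ H^1_0(0, 3/2). Differentiate via the product rule and integrate the resulting polynomials term by term.
  ∫_0^3/2 u² dx = ∫_0^3/2 (16*x^6 - 96*x^5 + 216*x^4 - 216*x^3 + 81*x^2) dx. Term by term:
    ∫_0^3/2 16*x^6 dx = 2187/56;  ∫_0^3/2 -96*x^5 dx = -729/4;  ∫_0^3/2 216*x^4 dx = 6561/20;
    ∫_0^3/2 -216*x^3 dx = -2187/8;  ∫_0^3/2 81*x^2 dx = 729/8.
  Sum: 2187/56 − 729/4 + 6561/20 − 2187/8 + 729/8 = 729/280.
  ∫_0^3/2 (u')² dx = ∫_0^3/2 (144*x^4 - 576*x^3 + 792*x^2 - 432*x + 81) dx. Term by term:
    ∫_0^3/2 144*x^4 dx = 2187/10;  ∫_0^3/2 -576*x^3 dx = -729;  ∫_0^3/2 792*x^2 dx = 891;
    ∫_0^3/2 -432*x dx = -486;  ∫_0^3/2 81 dx = 243/2.
  Sum: 2187/10 − 729 + 891 − 486 + 243/2 = 81/5.
∫_0^3/2 u² dx = 729/280, so ||u||_L² = 27*sqrt(70)/140.
∫_0^3/2 (u')² dx = 81/5, so ||u'||_L² = 9*sqrt(5)/5.
Ratio ||u||_L² / ||u'||_L² = 3*sqrt(14)/28.
Sharp Poincaré constant on H^1_0(0, 3/2) is C_P = L/π = 3/(2*π), achieved by sin(2*π/3·x).
A polynomial bump cannot attain the sharp Poincaré constant (only the first sine eigenfunction does), so the ratio is strictly less than C_P, consistent with ||u||_L² ≤ C_P ||u'||_L².


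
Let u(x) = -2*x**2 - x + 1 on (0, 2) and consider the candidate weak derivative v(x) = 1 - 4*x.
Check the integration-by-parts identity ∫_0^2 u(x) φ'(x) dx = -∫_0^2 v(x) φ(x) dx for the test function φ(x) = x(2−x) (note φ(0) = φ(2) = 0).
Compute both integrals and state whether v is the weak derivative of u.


LHS = 20/3, RHS = 4. No, v is not the weak derivative of u.

u(x) = -2*x**2 - x + 1, classical derivative u'(x) = -4*x - 1.
φ(x) = x(2−x), so φ'(x) = 2 - 2*x.
Note φ(0) = φ(2) = 0, so the boundary term u·φ vanishes.
LHS = ∫_0^2 u(x) φ'(x) dx = ∫_0^2 (4*x^3 - 2*x^2 - 4*x + 2) dx. Term by term:
  ∫_0^2 4*x^3 dx = 16;  ∫_0^2 -2*x^2 dx = -16/3;  ∫_0^2 -4*x dx = -8;
  ∫_0^2 2 dx = 4.
Sum: 16 − 16/3 − 8 + 4 = 20/3.
So LHS = 20/3.
∫_0^2 v(x) φ(x) dx = ∫_0^2 (4*x^3 - 9*x^2 + 2*x) dx. Term by term:
  ∫_0^2 4*x^3 dx = 16;  ∫_0^2 -9*x^2 dx = -24;  ∫_0^2 2*x dx = 4.
Sum: 16 − 24 + 4 = -4.
So RHS = -∫_0^2 v(x) φ(x) dx = 4.
LHS − RHS = 8/3 ≠ 0, so the identity fails.
(For a valid weak derivative the identity must hold for EVERY test function, in particular this one. The failure shows v is NOT the weak derivative of u.)
Correct weak derivative would be u'(x) = -4*x - 1.


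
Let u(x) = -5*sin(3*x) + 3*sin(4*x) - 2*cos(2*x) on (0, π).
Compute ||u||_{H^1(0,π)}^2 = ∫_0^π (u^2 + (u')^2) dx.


||u||_{H^1(0,π)}^2 = 120 + 423*π/2

u'(x) = 4*sin(2*x) - 15*cos(3*x) + 12*cos(4*x).
Expand u² and (u')² and integrate term by term on (0, π), using: for integers n ≥ 1, ∫_0^π sin²(nx) dx = ∫_0^π cos²(nx) dx = π/2; for n ≠ n', ∫_0^π sin(nx)sin(n'x) dx = ∫_0^π cos(nx)cos(n'x) dx = 0; and by product-to-sum, ∫_0^π sin(nx)cos(n'x) dx = ½∫_0^π [sin((n+n')x) + sin((n−n')x)] dx, which is 0 when n+n' is even and 2n/(n²−n'²) when n+n' is odd (it need not vanish on (0, π)).
  u² squared terms: (-5)²·∫sin(3x)² dx = 25·π/2 = 25*π/2;  (-2)²·∫cos(2x)² dx = 4·π/2 = 2*π;  (3)²·∫sin(4x)² dx = 9·π/2 = 9*π/2.
  u² cross terms: 2·(-5)·(-2)·∫sin(3x)·cos(2x) dx = 20·(6/5) = 24;  2·(-5)·(3)·∫sin(3x)·sin(4x) dx = -30·(0) = 0;  2·(-2)·(3)·∫cos(2x)·sin(4x) dx = -12·(0) = 0.
  So ∫_0^π u² dx = 25*π/2 + 2*π + 9*π/2 + 24 + 0 + 0 = 24 + 19*π.
  (u')² squared terms: (-15)²·∫cos(3x)² dx = 225·π/2 = 225*π/2;  (4)²·∫sin(2x)² dx = 16·π/2 = 8*π;  (12)²·∫cos(4x)² dx = 144·π/2 = 72*π.
  (u')² cross terms: 2·(-15)·(4)·∫cos(3x)·sin(2x) dx = -120·(-4/5) = 96;  2·(-15)·(12)·∫cos(3x)·cos(4x) dx = -360·(0) = 0;  2·(4)·(12)·∫sin(2x)·cos(4x) dx = 96·(0) = 0.
  So ∫_0^π (u')² dx = 225*π/2 + 8*π + 72*π + 96 + 0 + 0 = 96 + 385*π/2.
||u||_{H^1}^2 = (24 + 19*π) + (96 + 385*π/2) = 120 + 423*π/2.


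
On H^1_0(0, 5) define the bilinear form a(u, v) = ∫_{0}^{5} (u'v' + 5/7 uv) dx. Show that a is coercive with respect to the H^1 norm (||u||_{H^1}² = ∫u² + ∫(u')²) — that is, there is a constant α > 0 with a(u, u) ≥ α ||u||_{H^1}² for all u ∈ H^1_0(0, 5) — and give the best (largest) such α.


α = (π^2 + 125/7)/(π^2 + 25)

Coercivity of a(·,·) on H^1_0(0, 5) means a(u, u) ≥ α ||u||_{H^1}² for every u ∈ H^1_0.
The interval has length L = 5, and Poincaré/coercivity depend only on L. Here a(u, u) = ∫(u')² + (5/7)·∫u².
Here 0 < c = 5/7 < 1. The condition a(u,u) ≥ α||u||_{H^1}² reads (1−α)∫(u')² ≥ (α−c)∫u². Any admissible α is ≤ 1 (rapidly oscillating u have ∫u²/∫(u')² → 0), and α = 1 would force 0 ≥ (1−c)∫u², impossible since c < 1; so 1−α > 0. By the sharp Poincaré inequality on H^1_0 of an interval of length L, ∫(u')² ≥ (π/L)²∫u² with equality for the first sine mode sin(π(x−x₀)/L) (x₀ the left endpoint), so the inequality holds for all u iff (1−α)(π/L)² ≥ α − c, i.e. α ≤ ((π/L)² + c)/((π/L)² + 1) = (1 + c(L/π)²)/(1 + (L/π)²). With (π/L)² = π^2/25 and c = 5/7, the largest admissible constant is α = ((π/L)² + c)/((π/L)² + 1).
Simplifying, α = (π^2 + 125/7)/(π^2 + 25).


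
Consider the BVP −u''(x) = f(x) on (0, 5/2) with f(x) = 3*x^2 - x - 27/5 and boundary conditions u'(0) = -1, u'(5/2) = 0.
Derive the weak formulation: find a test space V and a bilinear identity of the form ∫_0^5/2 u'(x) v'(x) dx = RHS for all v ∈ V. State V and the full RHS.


V = H^1(0, 5/2) (v unrestricted at boundary; u is determined up to an additive constant); weak form: ∫_0^5/2 u'v' dx = ∫_0^5/2 (3*x^2 - x - 27/5) v dx + v(0) for all v ∈ V.

Multiply both sides by a test function v and integrate from 0 to 5/2:
  ∫_0^5/2 −u''(x) v(x) dx = ∫_0^5/2 f(x) v(x) dx.
Integrate the LHS by parts once:
  ∫_0^5/2 −u'' v dx = −[u'(x) v(x)]_0^5/2 + ∫_0^5/2 u'(x) v'(x) dx.
Thus ∫_0^5/2 u'(x) v'(x) dx = ∫_0^5/2 f(x) v(x) dx + [u'(x) v(x)]_0^5/2.
Choose V so that boundary terms are either known or forced to vanish.
u has inhomogeneous Neumann u'(0) = -1, u'(5/2) = 0. [u' v]_0^5/2 = (0)·v(5/2) − (-1)·v(0) = v(0). Take V = H^1(0, 5/2); boundary term becomes part of RHS.
Weak formulation: find u (satisfying any essential BC) such that ∫_0^5/2 u'(x) v'(x) dx = ∫_0^5/2 f v dx + v(0) for all v ∈ V (Neumann data are natural BCs: they enter the RHS as boundary terms).
Substituting f(x) = 3*x^2 - x - 27/5, the right-hand side is ∫_0^5/2 (3*x^2 - x - 27/5) v dx + v(0).
Compatibility check (pure Neumann): taking v ≡ 1 ∈ V gives 0 = ∫_0^5/2 f dx + (0) − (-1), i.e. ∫_0^5/2 f dx must equal u'(0) − u'(5/2) = -1. Indeed ∫_0^5/2 (3*x^2 - x - 27/5) dx = -1, so the data are compatible. The solution is then unique only up to an additive constant (fix it e.g. by requiring ∫_0^5/2 u dx = 0).


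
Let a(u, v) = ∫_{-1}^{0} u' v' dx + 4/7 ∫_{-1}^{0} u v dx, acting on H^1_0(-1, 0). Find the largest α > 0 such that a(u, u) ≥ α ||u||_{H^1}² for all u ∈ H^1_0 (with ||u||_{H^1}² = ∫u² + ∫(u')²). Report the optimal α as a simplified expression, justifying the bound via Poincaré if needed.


α = (4/7 + π^2)/(1 + π^2)

Coercivity of a(·,·) on H^1_0(-1, 0) means a(u, u) ≥ α ||u||_{H^1}² for every u ∈ H^1_0.
The interval has length L = 1, and Poincaré/coercivity depend only on L. Here a(u, u) = ∫(u')² + (4/7)·∫u².
Here 0 < c = 4/7 < 1. The condition a(u,u) ≥ α||u||_{H^1}² reads (1−α)∫(u')² ≥ (α−c)∫u². Any admissible α is ≤ 1 (rapidly oscillating u have ∫u²/∫(u')² → 0), and α = 1 would force 0 ≥ (1−c)∫u², impossible since c < 1; so 1−α > 0. By the sharp Poincaré inequality on H^1_0 of an interval of length L, ∫(u')² ≥ (π/L)²∫u² with equality for the first sine mode sin(π(x−x₀)/L) (x₀ the left endpoint), so the inequality holds for all u iff (1−α)(π/L)² ≥ α − c, i.e. α ≤ ((π/L)² + c)/((π/L)² + 1) = (1 + c(L/π)²)/(1 + (L/π)²). With (π/L)² = π^2 and c = 4/7, the largest admissible constant is α = ((π/L)² + c)/((π/L)² + 1).
Simplifying, α = (4/7 + π^2)/(1 + π^2).


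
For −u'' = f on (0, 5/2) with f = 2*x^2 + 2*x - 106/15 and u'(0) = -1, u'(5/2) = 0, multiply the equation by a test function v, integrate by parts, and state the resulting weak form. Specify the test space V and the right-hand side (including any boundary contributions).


V = H^1(0, 5/2) (v unrestricted at boundary; u is determined up to an additive constant); weak form: ∫_0^5/2 u'v' dx = ∫_0^5/2 (2*x^2 + 2*x - 106/15) v dx + v(0) for all v ∈ V.

Multiply both sides by a test function v and integrate from 0 to 5/2:
  ∫_0^5/2 −u''(x) v(x) dx = ∫_0^5/2 f(x) v(x) dx.
Integrate the LHS by parts once:
  ∫_0^5/2 −u'' v dx = −[u'(x) v(x)]_0^5/2 + ∫_0^5/2 u'(x) v'(x) dx.
Thus ∫_0^5/2 u'(x) v'(x) dx = ∫_0^5/2 f(x) v(x) dx + [u'(x) v(x)]_0^5/2.
Choose V so that boundary terms are either known or forced to vanish.
u has inhomogeneous Neumann u'(0) = -1, u'(5/2) = 0. [u' v]_0^5/2 = (0)·v(5/2) − (-1)·v(0) = v(0). Take V = H^1(0, 5/2); boundary term becomes part of RHS.
Weak formulation: find u (satisfying any essential BC) such that ∫_0^5/2 u'(x) v'(x) dx = ∫_0^5/2 f v dx + v(0) for all v ∈ V (Neumann data are natural BCs: they enter the RHS as boundary terms).
Substituting f(x) = 2*x^2 + 2*x - 106/15, the right-hand side is ∫_0^5/2 (2*x^2 + 2*x - 106/15) v dx + v(0).
Compatibility check (pure Neumann): taking v ≡ 1 ∈ V gives 0 = ∫_0^5/2 f dx + (0) − (-1), i.e. ∫_0^5/2 f dx must equal u'(0) − u'(5/2) = -1. Indeed ∫_0^5/2 (2*x^2 + 2*x - 106/15) dx = -1, so the data are compatible. The solution is then unique only up to an additive constant (fix it e.g. by requiring ∫_0^5/2 u dx = 0).


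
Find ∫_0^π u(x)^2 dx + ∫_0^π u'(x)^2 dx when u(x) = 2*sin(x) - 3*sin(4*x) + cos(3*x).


||u||_{H^1(0,π)}^2 = -480/7 + 171*π/2

u'(x) = -3*sin(3*x) + 2*cos(x) - 12*cos(4*x).
Expand u² and (u')² and integrate term by term on (0, π), using: for integers n ≥ 1, ∫_0^π sin²(nx) dx = ∫_0^π cos²(nx) dx = π/2; for n ≠ n', ∫_0^π sin(nx)sin(n'x) dx = ∫_0^π cos(nx)cos(n'x) dx = 0; and by product-to-sum, ∫_0^π sin(nx)cos(n'x) dx = ½∫_0^π [sin((n+n')x) + sin((n−n')x)] dx, which is 0 when n+n' is even and 2n/(n²−n'²) when n+n' is odd (it need not vanish on (0, π)).
  u² squared terms: (-3)²·∫sin(4x)² dx = 9·π/2 = 9*π/2;  (2)²·∫sin(x)² dx = 4·π/2 = 2*π;  (1)²·∫cos(3x)² dx = 1·π/2 = π/2.
  u² cross terms: 2·(-3)·(2)·∫sin(4x)·sin(x) dx = -12·(0) = 0;  2·(-3)·(1)·∫sin(4x)·cos(3x) dx = -6·(8/7) = -48/7;  2·(2)·(1)·∫sin(x)·cos(3x) dx = 4·(0) = 0.
  So ∫_0^π u² dx = 9*π/2 + 2*π + π/2 + 0 − 48/7 + 0 = -48/7 + 7*π.
  (u')² squared terms: (-12)²·∫cos(4x)² dx = 144·π/2 = 72*π;  (-3)²·∫sin(3x)² dx = 9·π/2 = 9*π/2;  (2)²·∫cos(x)² dx = 4·π/2 = 2*π.
  (u')² cross terms: 2·(-12)·(-3)·∫cos(4x)·sin(3x) dx = 72·(-6/7) = -432/7;  2·(-12)·(2)·∫cos(4x)·cos(x) dx = -48·(0) = 0;  2·(-3)·(2)·∫sin(3x)·cos(x) dx = -12·(0) = 0.
  So ∫_0^π (u')² dx = 72*π + 9*π/2 + 2*π − 432/7 + 0 + 0 = -432/7 + 157*π/2.
||u||_{H^1}^2 = (-48/7 + 7*π) + (-432/7 + 157*π/2) = -480/7 + 171*π/2.


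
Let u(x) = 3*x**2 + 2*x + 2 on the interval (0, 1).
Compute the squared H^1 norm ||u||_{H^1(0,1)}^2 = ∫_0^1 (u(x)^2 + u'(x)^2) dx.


||u||_{H^1}^2 = 692/15

The H^1 norm (squared) on an interval (0, L) is
  ||u||_{H^1}^2 = ∫_0^L u(x)^2 dx + ∫_0^L u'(x)^2 dx.
Compute u'(x) = 6*x + 2.
Then u(x)^2 = 9*x**4 + 12*x**3 + 16*x**2 + 8*x + 4 and u'(x)^2 = 36*x**2 + 24*x + 4.
Integrate each monomial from 0 to 1 using ∫_0^1 c·x^n dx = c·1^(n+1)/(n+1):
  ∫_0^1 u(x)^2 dx = ∫_0^1 (9*x^4 + 12*x^3 + 16*x^2 + 8*x + 4) dx. Term by term:
    ∫_0^1 9*x^4 dx = 9/5;  ∫_0^1 12*x^3 dx = 3;  ∫_0^1 16*x^2 dx = 16/3;
    ∫_0^1 8*x dx = 4;  ∫_0^1 4 dx = 4.
  Sum: 9/5 + 3 + 16/3 + 4 + 4 = 272/15.
  ∫_0^1 u'(x)^2 dx = ∫_0^1 (36*x^2 + 24*x + 4) dx. Term by term:
    ∫_0^1 36*x^2 dx = 12;  ∫_0^1 24*x dx = 12;  ∫_0^1 4 dx = 4.
  Sum: 12 + 12 + 4 = 28.
Adding: ||u||_{H^1}^2 = 272/15 + 28 = 692/15.


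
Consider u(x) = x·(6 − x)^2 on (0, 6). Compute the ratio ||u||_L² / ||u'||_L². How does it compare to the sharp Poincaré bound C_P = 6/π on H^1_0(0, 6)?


||u||_L² / ||u'||_L² = 3*sqrt(14)/7 < C_P = 6/π.

u(x) = x·(6 − x)^2, so u'(x) = 3*(x - 6)*(x - 2).
u(x) = x·(6 − x)^2 vanishes at x = 0 and x = 6, so u ∈ H^1_0(0, 6). Differentiate via the product rule and integrate the resulting polynomials term by term.
  ∫_0^6 u² dx = ∫_0^6 (x^6 - 24*x^5 + 216*x^4 - 864*x^3 + 1296*x^2) dx. Term by term:
    ∫_0^6 x^6 dx = 279936/7;  ∫_0^6 -24*x^5 dx = -186624;  ∫_0^6 216*x^4 dx = 1679616/5;
    ∫_0^6 -864*x^3 dx = -279936;  ∫_0^6 1296*x^2 dx = 93312.
  Sum: 279936/7 − 186624 + 1679616/5 − 279936 + 93312 = 93312/35.
  ∫_0^6 (u')² dx = ∫_0^6 (9*x^4 - 144*x^3 + 792*x^2 - 1728*x + 1296) dx. Term by term:
    ∫_0^6 9*x^4 dx = 69984/5;  ∫_0^6 -144*x^3 dx = -46656;  ∫_0^6 792*x^2 dx = 57024;
    ∫_0^6 -1728*x dx = -31104;  ∫_0^6 1296 dx = 7776.
  Sum: 69984/5 − 46656 + 57024 − 31104 + 7776 = 5184/5.
∫_0^6 u² dx = 93312/35, so ||u||_L² = 216*sqrt(70)/35.
∫_0^6 (u')² dx = 5184/5, so ||u'||_L² = 72*sqrt(5)/5.
Ratio ||u||_L² / ||u'||_L² = 3*sqrt(14)/7.
Sharp Poincaré constant on H^1_0(0, 6) is C_P = L/π = 6/π, achieved by sin(π/6·x).
A polynomial bump cannot attain the sharp Poincaré constant (only the first sine eigenfunction does), so the ratio is strictly less than C_P, consistent with ||u||_L² ≤ C_P ||u'||_L².


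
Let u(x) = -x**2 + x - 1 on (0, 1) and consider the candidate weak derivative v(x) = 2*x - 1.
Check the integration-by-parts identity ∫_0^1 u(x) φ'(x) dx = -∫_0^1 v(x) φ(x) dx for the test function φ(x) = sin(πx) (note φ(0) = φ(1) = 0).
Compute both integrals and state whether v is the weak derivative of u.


LHS = 0, RHS = 0. No, v is not the weak derivative of u.

u(x) = -x**2 + x - 1, classical derivative u'(x) = 1 - 2*x.
φ(x) = sin(πx), so φ'(x) = π*cos(π*x).
Note φ(0) = φ(1) = 0, so the boundary term u·φ vanishes.
LHS = ∫_0^1 u(x) φ'(x) dx = ∫_0^1 (-π*x^2*cos(π*x) + π*x*cos(π*x) - π*cos(π*x)) dx. Term by term:
  ∫_0^1 -π*cos(π*x) dx = 0;  ∫_0^1 π*x*cos(π*x) dx = -2/π;  ∫_0^1 -π*x^2*cos(π*x) dx = 2/π.
Sum: 0 − 2/π + 2/π = 0.
So LHS = 0.
∫_0^1 v(x) φ(x) dx = ∫_0^1 (2*x*sin(π*x) - sin(π*x)) dx. Term by term:
  ∫_0^1 -sin(π*x) dx = -2/π;  ∫_0^1 2*x*sin(π*x) dx = 2/π.
Sum: -2/π + 2/π = 0.
So RHS = -∫_0^1 v(x) φ(x) dx = 0.
LHS = RHS, so the identity holds for this particular φ. But this is necessary, not sufficient: a weak derivative must satisfy the identity for EVERY test function in C_c^∞(0, 1).
Here u is smooth, so its weak derivative equals its classical derivative u'(x) = 1 - 2*x. Since v(x) = 2*x - 1 ≠ u'(x), v is NOT the weak derivative of u — the agreement for this single φ is a coincidence (the difference v − u' happens to be L²-orthogonal to this φ).
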